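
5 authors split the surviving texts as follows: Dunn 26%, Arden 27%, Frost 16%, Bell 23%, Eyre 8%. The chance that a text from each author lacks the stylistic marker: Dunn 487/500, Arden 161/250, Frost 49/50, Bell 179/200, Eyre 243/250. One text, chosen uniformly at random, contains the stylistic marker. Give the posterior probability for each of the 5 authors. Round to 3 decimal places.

Dunn 0.051, Arden 0.726, Frost 0.024, Bell 0.182, Eyre 0.017

Taking complements, P(marker | each) = Dunn 0.026, Arden 0.356, Frost 0.02, Bell 0.105, Eyre 0.028.
Prior × likelihood for each hypothesis:
  Dunn: 0.26 × 0.026 = 0.00676
  Arden: 0.27 × 0.356 = 0.09612
  Frost: 0.16 × 0.02 = 0.0032
  Bell: 0.23 × 0.105 = 0.02415
  Eyre: 0.08 × 0.028 = 0.00224
Sum = 0.13247.
P(Dunn | marker) = 0.00676/0.13247 ≈ 0.051
P(Arden | marker) = 0.09612/0.13247 ≈ 0.726
P(Frost | marker) = 0.0032/0.13247 ≈ 0.024
P(Bell | marker) = 0.02415/0.13247 ≈ 0.182
P(Eyre | marker) = 0.00224/0.13247 ≈ 0.017
(Check: 0.051+0.726+0.024+0.182+0.017 = 1.000.)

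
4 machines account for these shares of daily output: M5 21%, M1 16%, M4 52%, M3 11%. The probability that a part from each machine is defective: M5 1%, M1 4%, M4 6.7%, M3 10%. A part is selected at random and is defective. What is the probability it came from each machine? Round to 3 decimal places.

Unnormalized posteriors (prior × likelihood):
  M5: 0.21 × 0.01 = 0.0021
  M1: 0.16 × 0.04 = 0.0064
  M4: 0.52 × 0.067 = 0.03484
  M3: 0.11 × 0.1 = 0.011
Total = 0.05434.
P(M5 | defective) = 0.0021/0.05434 ≈ 0.039
P(M1 | defective) = 0.0064/0.05434 ≈ 0.118
P(M4 | defective) = 0.03484/0.05434 ≈ 0.641
P(M3 | defective) = 0.011/0.05434 ≈ 0.202
(Check: 0.039+0.118+0.641+0.202 = 1.000.)

M5 0.039, M1 0.118, M4 0.641, M3 0.202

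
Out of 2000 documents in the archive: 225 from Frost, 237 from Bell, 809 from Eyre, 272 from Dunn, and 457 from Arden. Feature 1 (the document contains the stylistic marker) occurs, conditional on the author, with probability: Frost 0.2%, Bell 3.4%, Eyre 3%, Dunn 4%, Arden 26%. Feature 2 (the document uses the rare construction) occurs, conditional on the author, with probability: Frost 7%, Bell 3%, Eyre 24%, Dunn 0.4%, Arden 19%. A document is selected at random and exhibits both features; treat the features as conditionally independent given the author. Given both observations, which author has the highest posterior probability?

Arden

Compute prior × likelihood for every hypothesis:
  Frost: 0.1125 × 0.002 × 0.07 = 0.00001575
  Bell: 0.1185 × 0.034 × 0.03 = 0.00012087
  Eyre: 0.4045 × 0.03 × 0.24 = 0.0029124
  Dunn: 0.136 × 0.04 × 0.004 = 0.00002176
  Arden: 0.2285 × 0.26 × 0.19 = 0.0112879
Normalizing constant = 0.01435868.
Largest term belongs to Arden, so Arden is most probable.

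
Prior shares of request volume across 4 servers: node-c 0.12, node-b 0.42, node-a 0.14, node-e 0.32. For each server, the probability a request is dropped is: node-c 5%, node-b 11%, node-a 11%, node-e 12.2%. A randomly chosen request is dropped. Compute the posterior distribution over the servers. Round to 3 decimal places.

node-c 0.056, node-b 0.433, node-a 0.144, node-e 0.366

Prior × likelihood for each hypothesis:
  node-c: 0.12 × 0.05 = 0.006
  node-b: 0.42 × 0.11 = 0.0462
  node-a: 0.14 × 0.11 = 0.0154
  node-e: 0.32 × 0.122 = 0.03904
Total = 0.10664.
P(node-c | dropped) = 0.006/0.10664 ≈ 0.056
P(node-b | dropped) = 0.0462/0.10664 ≈ 0.433
P(node-a | dropped) = 0.0154/0.10664 ≈ 0.144
P(node-e | dropped) = 0.03904/0.10664 ≈ 0.366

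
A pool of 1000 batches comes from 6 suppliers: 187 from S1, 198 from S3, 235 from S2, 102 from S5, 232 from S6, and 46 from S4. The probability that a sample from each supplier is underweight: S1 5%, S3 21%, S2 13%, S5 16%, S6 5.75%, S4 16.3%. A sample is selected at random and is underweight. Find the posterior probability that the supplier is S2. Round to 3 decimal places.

0.258

Compute prior × likelihood for every hypothesis:
  S1: 0.187 × 0.05 = 0.00935
  S3: 0.198 × 0.21 = 0.04158
  S2: 0.235 × 0.13 = 0.03055
  S5: 0.102 × 0.16 = 0.01632
  S6: 0.232 × 0.0575 = 0.01334
  S4: 0.046 × 0.163 = 0.007498
Total = 0.118638.
P(S2 | evidence) = 0.03055 / 0.118638 ≈ 0.258.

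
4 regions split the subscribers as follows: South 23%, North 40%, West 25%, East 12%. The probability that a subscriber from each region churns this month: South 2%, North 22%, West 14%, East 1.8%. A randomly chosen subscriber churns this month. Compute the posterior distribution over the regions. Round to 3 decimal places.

Prior × likelihood for each hypothesis:
  South: 0.23 × 0.02 = 0.0046
  North: 0.4 × 0.22 = 0.088
  West: 0.25 × 0.14 = 0.035
  East: 0.12 × 0.018 = 0.00216
Total = 0.12976.
P(South | churn) = 0.0046/0.12976 ≈ 0.035
P(North | churn) = 0.088/0.12976 ≈ 0.678
P(West | churn) = 0.035/0.12976 ≈ 0.270
P(East | churn) = 0.00216/0.12976 ≈ 0.017
(Check: 0.035+0.678+0.270+0.017 = 1.000.)

South 0.035, North 0.678, West 0.270, East 0.017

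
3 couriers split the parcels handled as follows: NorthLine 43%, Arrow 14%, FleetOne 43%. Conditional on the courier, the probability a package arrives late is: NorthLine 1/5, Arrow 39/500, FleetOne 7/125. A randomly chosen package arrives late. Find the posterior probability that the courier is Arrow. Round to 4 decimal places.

0.0902

Compute prior × likelihood for every hypothesis:
  NorthLine: 0.43 × 0.2 = 0.086
  Arrow: 0.14 × 0.078 = 0.01092
  FleetOne: 0.43 × 0.056 = 0.02408
Sum = 0.121.
P(Arrow | evidence) = 0.01092 / 0.121 ≈ 0.0902.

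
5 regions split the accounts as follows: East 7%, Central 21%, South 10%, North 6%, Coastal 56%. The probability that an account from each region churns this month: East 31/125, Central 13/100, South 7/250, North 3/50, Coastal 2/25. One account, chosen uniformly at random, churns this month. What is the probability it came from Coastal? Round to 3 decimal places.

Compute prior × likelihood for every hypothesis:
  East: 0.07 × 0.248 = 0.01736
  Central: 0.21 × 0.13 = 0.0273
  South: 0.1 × 0.028 = 0.0028
  North: 0.06 × 0.06 = 0.0036
  Coastal: 0.56 × 0.08 = 0.0448
Total = 0.09586.
P(Coastal | evidence) = 0.0448 / 0.09586 ≈ 0.467.

0.467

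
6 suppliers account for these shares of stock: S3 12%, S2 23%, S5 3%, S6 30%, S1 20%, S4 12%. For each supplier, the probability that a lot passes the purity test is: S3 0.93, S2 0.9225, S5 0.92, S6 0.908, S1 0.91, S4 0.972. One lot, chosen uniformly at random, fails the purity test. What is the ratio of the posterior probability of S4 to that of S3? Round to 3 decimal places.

0.400

Taking complements, P(off-spec | each) = S3 0.07, S2 0.0775, S5 0.08, S6 0.092, S1 0.09, S4 0.028.
By Bayes' rule, posterior ∝ prior × likelihood:
  S3: 0.12 × 0.07 = 0.0084
  S2: 0.23 × 0.0775 = 0.017825
  S5: 0.03 × 0.08 = 0.0024
  S6: 0.3 × 0.092 = 0.0276
  S1: 0.2 × 0.09 = 0.018
  S4: 0.12 × 0.028 = 0.00336
Normalizing constant = 0.077585.
The ratio is 0.00336 / 0.0084 (the normalizer cancels) = 0.400.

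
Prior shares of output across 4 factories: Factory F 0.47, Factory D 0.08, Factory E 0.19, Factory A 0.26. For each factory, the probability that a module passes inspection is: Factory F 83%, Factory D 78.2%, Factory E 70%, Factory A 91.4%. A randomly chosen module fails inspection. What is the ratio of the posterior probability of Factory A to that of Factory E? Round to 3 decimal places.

0.392

Taking complements, P(nonconforming | each) = Factory F 0.17, Factory D 0.218, Factory E 0.3, Factory A 0.086.
Unnormalized posteriors (prior × likelihood):
  Factory F: 0.47 × 0.17 = 0.0799
  Factory D: 0.08 × 0.218 = 0.01744
  Factory E: 0.19 × 0.3 = 0.057
  Factory A: 0.26 × 0.086 = 0.02236
Total = 0.1767.
The ratio is 0.02236 / 0.057 (the normalizer cancels) = 0.392.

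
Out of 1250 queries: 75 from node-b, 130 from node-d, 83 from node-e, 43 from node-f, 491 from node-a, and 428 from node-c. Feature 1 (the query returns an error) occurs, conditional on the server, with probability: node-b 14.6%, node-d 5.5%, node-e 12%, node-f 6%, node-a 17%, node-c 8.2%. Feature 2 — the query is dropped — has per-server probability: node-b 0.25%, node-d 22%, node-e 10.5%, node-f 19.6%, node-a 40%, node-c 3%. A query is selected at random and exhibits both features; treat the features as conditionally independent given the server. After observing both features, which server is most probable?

node-a

By Bayes' rule, posterior ∝ prior × likelihood:
  node-b: 0.06 × 0.146 × 0.0025 = 0.0000219
  node-d: 0.104 × 0.055 × 0.22 = 0.0012584
  node-e: 0.0664 × 0.12 × 0.105 = 0.00083664
  node-f: 0.0344 × 0.06 × 0.196 = 0.000404544
  node-a: 0.3928 × 0.17 × 0.4 = 0.0267104
  node-c: 0.3424 × 0.082 × 0.03 = 0.000842304
Sum = 0.030074188.
Largest term belongs to node-a, so node-a is most probable.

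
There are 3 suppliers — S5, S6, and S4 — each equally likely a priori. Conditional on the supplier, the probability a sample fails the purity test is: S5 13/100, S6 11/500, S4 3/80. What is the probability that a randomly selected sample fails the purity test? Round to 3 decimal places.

0.063

With a uniform prior (1/3 each), posterior ∝ likelihood:
  S5: 0.13
  S6: 0.022
  S4: 0.0375
P(off-spec) = (1/3) × (0.13 + 0.022 + 0.0375) = 0.1895/3 ≈ 0.063.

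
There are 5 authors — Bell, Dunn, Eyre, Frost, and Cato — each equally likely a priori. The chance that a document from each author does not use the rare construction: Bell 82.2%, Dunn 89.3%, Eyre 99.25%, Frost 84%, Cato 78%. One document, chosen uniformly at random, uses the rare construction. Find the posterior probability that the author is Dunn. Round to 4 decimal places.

0.1591

Taking complements, P(rare-form | each) = Bell 0.178, Dunn 0.107, Eyre 0.0075, Frost 0.16, Cato 0.22.
Since the prior is uniform, the posterior is proportional to the likelihood:
  Bell: 0.178
  Dunn: 0.107
  Eyre: 0.0075
  Frost: 0.16
  Cato: 0.22
Total = 0.6725.
P(Dunn | evidence) = 0.107 / 0.6725 ≈ 0.1591.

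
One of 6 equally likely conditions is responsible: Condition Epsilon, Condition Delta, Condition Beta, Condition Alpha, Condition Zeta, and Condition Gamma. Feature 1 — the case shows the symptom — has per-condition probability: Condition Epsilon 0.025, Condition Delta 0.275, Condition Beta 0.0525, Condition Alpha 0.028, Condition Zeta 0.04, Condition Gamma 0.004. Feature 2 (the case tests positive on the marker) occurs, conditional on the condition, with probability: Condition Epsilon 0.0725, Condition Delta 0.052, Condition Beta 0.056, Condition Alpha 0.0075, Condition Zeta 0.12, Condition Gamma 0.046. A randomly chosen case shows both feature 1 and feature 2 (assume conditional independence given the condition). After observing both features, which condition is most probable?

Since the prior is uniform, the posterior is proportional to the likelihood:
  Condition Epsilon: 0.025 × 0.0725 = 0.0018125
  Condition Delta: 0.275 × 0.052 = 0.0143
  Condition Beta: 0.0525 × 0.056 = 0.00294
  Condition Alpha: 0.028 × 0.0075 = 0.00021
  Condition Zeta: 0.04 × 0.12 = 0.0048
  Condition Gamma: 0.004 × 0.046 = 0.000184
Sum = 0.0242465.
Largest term belongs to Condition Delta, so Condition Delta is most probable.

Condition Delta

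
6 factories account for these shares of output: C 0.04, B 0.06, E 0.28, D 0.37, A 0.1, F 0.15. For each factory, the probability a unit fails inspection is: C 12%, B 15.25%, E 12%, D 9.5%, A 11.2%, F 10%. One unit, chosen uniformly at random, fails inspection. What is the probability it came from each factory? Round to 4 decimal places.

C 0.0441, B 0.0840, E 0.3085, D 0.3228, A 0.1028, F 0.1377

Unnormalized posteriors (prior × likelihood):
  C: 0.04 × 0.12 = 0.0048
  B: 0.06 × 0.1525 = 0.00915
  E: 0.28 × 0.12 = 0.0336
  D: 0.37 × 0.095 = 0.03515
  A: 0.1 × 0.112 = 0.0112
  F: 0.15 × 0.1 = 0.015
Normalizing constant = 0.1089.
P(C | nonconforming) = 0.0048/0.1089 ≈ 0.0441
P(B | nonconforming) = 0.00915/0.1089 ≈ 0.0840
P(E | nonconforming) = 0.0336/0.1089 ≈ 0.3085
P(D | nonconforming) = 0.03515/0.1089 ≈ 0.3228
P(A | nonconforming) = 0.0112/0.1089 ≈ 0.1028
P(F | nonconforming) = 0.015/0.1089 ≈ 0.1377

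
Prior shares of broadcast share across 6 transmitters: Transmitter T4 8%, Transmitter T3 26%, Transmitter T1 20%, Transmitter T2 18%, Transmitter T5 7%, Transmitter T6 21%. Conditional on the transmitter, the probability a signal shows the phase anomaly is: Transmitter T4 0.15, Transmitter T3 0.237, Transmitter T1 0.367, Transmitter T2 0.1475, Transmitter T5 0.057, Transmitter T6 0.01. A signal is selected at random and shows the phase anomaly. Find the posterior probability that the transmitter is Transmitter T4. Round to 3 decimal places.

Compute prior × likelihood for every hypothesis:
  Transmitter T4: 0.08 × 0.15 = 0.012
  Transmitter T3: 0.26 × 0.237 = 0.06162
  Transmitter T1: 0.2 × 0.367 = 0.0734
  Transmitter T2: 0.18 × 0.1475 = 0.02655
  Transmitter T5: 0.07 × 0.057 = 0.00399
  Transmitter T6: 0.21 × 0.01 = 0.0021
Sum = 0.17966.
P(Transmitter T4 | evidence) = 0.012 / 0.17966 ≈ 0.067.

0.067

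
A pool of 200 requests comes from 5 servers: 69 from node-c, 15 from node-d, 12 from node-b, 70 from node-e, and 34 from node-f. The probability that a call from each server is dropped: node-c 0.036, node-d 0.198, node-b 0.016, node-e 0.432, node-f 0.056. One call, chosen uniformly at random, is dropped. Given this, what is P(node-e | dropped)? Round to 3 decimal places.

0.800

By Bayes' rule, posterior ∝ prior × likelihood:
  node-c: 0.345 × 0.036 = 0.01242
  node-d: 0.075 × 0.198 = 0.01485
  node-b: 0.06 × 0.016 = 0.00096
  node-e: 0.35 × 0.432 = 0.1512
  node-f: 0.17 × 0.056 = 0.00952
Normalizing constant = 0.18895.
P(node-e | evidence) = 0.1512 / 0.18895 ≈ 0.800.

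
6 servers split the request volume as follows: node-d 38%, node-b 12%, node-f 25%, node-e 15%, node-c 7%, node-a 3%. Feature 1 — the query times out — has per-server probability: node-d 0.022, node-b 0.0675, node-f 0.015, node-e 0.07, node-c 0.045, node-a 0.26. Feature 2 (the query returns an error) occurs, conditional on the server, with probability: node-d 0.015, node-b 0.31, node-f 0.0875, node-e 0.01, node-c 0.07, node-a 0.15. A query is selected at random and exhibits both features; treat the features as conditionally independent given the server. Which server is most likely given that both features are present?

Prior × likelihood for each hypothesis:
  node-d: 0.38 × 0.022 × 0.015 = 0.0001254
  node-b: 0.12 × 0.0675 × 0.31 = 0.002511
  node-f: 0.25 × 0.015 × 0.0875 = 0.000328125
  node-e: 0.15 × 0.07 × 0.01 = 0.000105
  node-c: 0.07 × 0.045 × 0.07 = 0.0002205
  node-a: 0.03 × 0.26 × 0.15 = 0.00117
Sum = 0.004460025.
Largest term belongs to node-b, so node-b is most probable.

node-b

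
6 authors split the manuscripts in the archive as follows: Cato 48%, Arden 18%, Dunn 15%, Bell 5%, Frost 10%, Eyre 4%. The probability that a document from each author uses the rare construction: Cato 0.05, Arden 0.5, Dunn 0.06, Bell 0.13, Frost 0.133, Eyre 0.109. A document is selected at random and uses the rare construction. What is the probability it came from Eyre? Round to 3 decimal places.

0.030

Unnormalized posteriors (prior × likelihood):
  Cato: 0.48 × 0.05 = 0.024
  Arden: 0.18 × 0.5 = 0.09
  Dunn: 0.15 × 0.06 = 0.009
  Bell: 0.05 × 0.13 = 0.0065
  Frost: 0.1 × 0.133 = 0.0133
  Eyre: 0.04 × 0.109 = 0.00436
Total = 0.14716.
P(Eyre | evidence) = 0.00436 / 0.14716 ≈ 0.030.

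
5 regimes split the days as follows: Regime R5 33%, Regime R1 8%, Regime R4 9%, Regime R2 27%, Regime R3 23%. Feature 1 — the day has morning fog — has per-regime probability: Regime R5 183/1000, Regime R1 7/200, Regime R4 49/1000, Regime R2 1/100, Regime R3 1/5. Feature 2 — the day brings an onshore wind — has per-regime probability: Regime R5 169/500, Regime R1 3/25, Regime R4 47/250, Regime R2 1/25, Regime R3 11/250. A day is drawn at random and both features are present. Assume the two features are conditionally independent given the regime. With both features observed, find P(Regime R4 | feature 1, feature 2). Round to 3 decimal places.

0.035

Unnormalized posteriors (prior × likelihood):
  Regime R5: 0.33 × 0.183 × 0.338 = 0.02041182
  Regime R1: 0.08 × 0.035 × 0.12 = 0.000336
  Regime R4: 0.09 × 0.049 × 0.188 = 0.00082908
  Regime R2: 0.27 × 0.01 × 0.04 = 0.000108
  Regime R3: 0.23 × 0.2 × 0.044 = 0.002024
Normalizing constant = 0.0237089.
P(Regime R4 | evidence) = 0.00082908 / 0.0237089 ≈ 0.035.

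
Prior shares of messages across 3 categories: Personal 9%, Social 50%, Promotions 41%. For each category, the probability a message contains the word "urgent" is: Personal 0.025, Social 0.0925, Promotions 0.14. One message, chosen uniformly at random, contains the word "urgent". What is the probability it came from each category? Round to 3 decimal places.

By Bayes' rule, posterior ∝ prior × likelihood:
  Personal: 0.09 × 0.025 = 0.00225
  Social: 0.5 × 0.0925 = 0.04625
  Promotions: 0.41 × 0.14 = 0.0574
Sum = 0.1059.
P(Personal | urgent-flag) = 0.00225/0.1059 ≈ 0.021
P(Social | urgent-flag) = 0.04625/0.1059 ≈ 0.437
P(Promotions | urgent-flag) = 0.0574/0.1059 ≈ 0.542

Personal 0.021, Social 0.437, Promotions 0.542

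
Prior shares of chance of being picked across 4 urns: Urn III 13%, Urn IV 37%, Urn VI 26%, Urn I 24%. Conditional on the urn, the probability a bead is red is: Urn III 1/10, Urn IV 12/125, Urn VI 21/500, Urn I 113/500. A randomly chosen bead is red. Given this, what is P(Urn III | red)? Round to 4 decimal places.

0.1144

Compute prior × likelihood for every hypothesis:
  Urn III: 0.13 × 0.1 = 0.013
  Urn IV: 0.37 × 0.096 = 0.03552
  Urn VI: 0.26 × 0.042 = 0.01092
  Urn I: 0.24 × 0.226 = 0.05424
Normalizing constant = 0.11368.
P(Urn III | evidence) = 0.013 / 0.11368 ≈ 0.1144.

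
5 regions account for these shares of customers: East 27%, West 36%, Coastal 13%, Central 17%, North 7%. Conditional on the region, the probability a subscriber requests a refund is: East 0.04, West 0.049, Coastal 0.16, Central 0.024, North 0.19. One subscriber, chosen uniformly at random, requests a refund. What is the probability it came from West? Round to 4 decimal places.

Compute prior × likelihood for every hypothesis:
  East: 0.27 × 0.04 = 0.0108
  West: 0.36 × 0.049 = 0.01764
  Coastal: 0.13 × 0.16 = 0.0208
  Central: 0.17 × 0.024 = 0.00408
  North: 0.07 × 0.19 = 0.0133
Total = 0.06662.
P(West | evidence) = 0.01764 / 0.06662 ≈ 0.2648.

0.2648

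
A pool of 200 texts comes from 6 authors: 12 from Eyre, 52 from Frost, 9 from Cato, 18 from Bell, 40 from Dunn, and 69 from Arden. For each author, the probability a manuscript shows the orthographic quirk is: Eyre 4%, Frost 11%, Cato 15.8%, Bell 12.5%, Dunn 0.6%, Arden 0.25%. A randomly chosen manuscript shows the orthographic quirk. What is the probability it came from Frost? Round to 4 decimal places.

Unnormalized posteriors (prior × likelihood):
  Eyre: 0.06 × 0.04 = 0.0024
  Frost: 0.26 × 0.11 = 0.0286
  Cato: 0.045 × 0.158 = 0.00711
  Bell: 0.09 × 0.125 = 0.01125
  Dunn: 0.2 × 0.006 = 0.0012
  Arden: 0.345 × 0.0025 = 0.0008625
Normalizing constant = 0.0514225.
P(Frost | evidence) = 0.0286 / 0.0514225 ≈ 0.5562.

0.5562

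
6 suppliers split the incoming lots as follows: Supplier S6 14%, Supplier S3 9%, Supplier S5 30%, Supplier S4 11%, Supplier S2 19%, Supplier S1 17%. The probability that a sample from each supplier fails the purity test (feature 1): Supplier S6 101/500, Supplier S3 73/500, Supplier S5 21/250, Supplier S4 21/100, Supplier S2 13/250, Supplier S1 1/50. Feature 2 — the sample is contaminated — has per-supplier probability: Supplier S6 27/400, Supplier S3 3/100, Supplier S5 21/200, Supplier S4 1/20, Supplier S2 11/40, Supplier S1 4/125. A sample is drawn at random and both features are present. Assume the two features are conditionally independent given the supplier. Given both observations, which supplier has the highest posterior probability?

Supplier S2

By Bayes' rule, posterior ∝ prior × likelihood:
  Supplier S6: 0.14 × 0.202 × 0.0675 = 0.0019089
  Supplier S3: 0.09 × 0.146 × 0.03 = 0.0003942
  Supplier S5: 0.3 × 0.084 × 0.105 = 0.002646
  Supplier S4: 0.11 × 0.21 × 0.05 = 0.001155
  Supplier S2: 0.19 × 0.052 × 0.275 = 0.002717
  Supplier S1: 0.17 × 0.02 × 0.032 = 0.0001088
Normalizing constant = 0.0089299.
Largest term belongs to Supplier S2, so Supplier S2 is most probable.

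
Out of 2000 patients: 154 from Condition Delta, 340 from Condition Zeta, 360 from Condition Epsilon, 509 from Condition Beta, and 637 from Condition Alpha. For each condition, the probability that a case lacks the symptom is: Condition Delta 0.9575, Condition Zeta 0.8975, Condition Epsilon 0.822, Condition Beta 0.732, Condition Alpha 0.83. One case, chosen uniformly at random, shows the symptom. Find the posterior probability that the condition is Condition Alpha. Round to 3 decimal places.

Taking complements, P(symptomatic | each) = Condition Delta 0.0425, Condition Zeta 0.1025, Condition Epsilon 0.178, Condition Beta 0.268, Condition Alpha 0.17.
By Bayes' rule, posterior ∝ prior × likelihood:
  Condition Delta: 0.077 × 0.0425 = 0.0032725
  Condition Zeta: 0.17 × 0.1025 = 0.017425
  Condition Epsilon: 0.18 × 0.178 = 0.03204
  Condition Beta: 0.2545 × 0.268 = 0.068206
  Condition Alpha: 0.3185 × 0.17 = 0.054145
Total = 0.1750885.
P(Condition Alpha | evidence) = 0.054145 / 0.1750885 ≈ 0.309.

0.309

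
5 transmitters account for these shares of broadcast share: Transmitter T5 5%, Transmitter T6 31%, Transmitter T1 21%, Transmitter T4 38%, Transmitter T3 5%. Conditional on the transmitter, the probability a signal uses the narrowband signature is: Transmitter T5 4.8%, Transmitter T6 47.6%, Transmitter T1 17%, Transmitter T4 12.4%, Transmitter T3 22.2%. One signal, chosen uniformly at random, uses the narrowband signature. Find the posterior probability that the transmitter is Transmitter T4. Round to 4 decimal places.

Unnormalized posteriors (prior × likelihood):
  Transmitter T5: 0.05 × 0.048 = 0.0024
  Transmitter T6: 0.31 × 0.476 = 0.14756
  Transmitter T1: 0.21 × 0.17 = 0.0357
  Transmitter T4: 0.38 × 0.124 = 0.04712
  Transmitter T3: 0.05 × 0.222 = 0.0111
Total = 0.24388.
P(Transmitter T4 | evidence) = 0.04712 / 0.24388 ≈ 0.1932.

0.1932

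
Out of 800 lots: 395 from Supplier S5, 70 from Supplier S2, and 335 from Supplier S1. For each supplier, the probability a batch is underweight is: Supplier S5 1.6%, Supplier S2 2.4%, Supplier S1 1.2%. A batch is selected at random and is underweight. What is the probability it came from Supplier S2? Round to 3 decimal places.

By Bayes' rule, posterior ∝ prior × likelihood:
  Supplier S5: 0.49375 × 0.016 = 0.0079
  Supplier S2: 0.0875 × 0.024 = 0.0021
  Supplier S1: 0.41875 × 0.012 = 0.005025
Total = 0.015025.
P(Supplier S2 | evidence) = 0.0021 / 0.015025 ≈ 0.140.

0.140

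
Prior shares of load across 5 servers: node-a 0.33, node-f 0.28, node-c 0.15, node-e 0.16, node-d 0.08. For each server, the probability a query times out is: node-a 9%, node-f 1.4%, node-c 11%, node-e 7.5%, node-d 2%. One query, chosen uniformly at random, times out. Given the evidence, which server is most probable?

By Bayes' rule, posterior ∝ prior × likelihood:
  node-a: 0.33 × 0.09 = 0.0297
  node-f: 0.28 × 0.014 = 0.00392
  node-c: 0.15 × 0.11 = 0.0165
  node-e: 0.16 × 0.075 = 0.012
  node-d: 0.08 × 0.02 = 0.0016
Sum = 0.06372.
Largest term belongs to node-a, so node-a is most probable.

node-a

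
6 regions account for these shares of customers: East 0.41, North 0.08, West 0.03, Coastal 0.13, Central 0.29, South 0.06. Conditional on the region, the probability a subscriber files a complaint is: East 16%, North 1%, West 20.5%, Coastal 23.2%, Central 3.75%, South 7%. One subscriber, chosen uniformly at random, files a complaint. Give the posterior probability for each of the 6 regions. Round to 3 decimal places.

East 0.557, North 0.007, West 0.052, Coastal 0.256, Central 0.092, South 0.036

Prior × likelihood for each hypothesis:
  East: 0.41 × 0.16 = 0.0656
  North: 0.08 × 0.01 = 0.0008
  West: 0.03 × 0.205 = 0.00615
  Coastal: 0.13 × 0.232 = 0.03016
  Central: 0.29 × 0.0375 = 0.010875
  South: 0.06 × 0.07 = 0.0042
Total = 0.117785.
P(East | complaint) = 0.0656/0.117785 ≈ 0.557
P(North | complaint) = 0.0008/0.117785 ≈ 0.007
P(West | complaint) = 0.00615/0.117785 ≈ 0.052
P(Coastal | complaint) = 0.03016/0.117785 ≈ 0.256
P(Central | complaint) = 0.010875/0.117785 ≈ 0.092
P(South | complaint) = 0.0042/0.117785 ≈ 0.036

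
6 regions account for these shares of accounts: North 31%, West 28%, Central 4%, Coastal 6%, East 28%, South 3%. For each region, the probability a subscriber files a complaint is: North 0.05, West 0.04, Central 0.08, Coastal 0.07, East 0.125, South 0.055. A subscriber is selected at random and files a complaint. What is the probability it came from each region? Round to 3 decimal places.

North 0.219, West 0.158, Central 0.045, Coastal 0.059, East 0.495, South 0.023

Unnormalized posteriors (prior × likelihood):
  North: 0.31 × 0.05 = 0.0155
  West: 0.28 × 0.04 = 0.0112
  Central: 0.04 × 0.08 = 0.0032
  Coastal: 0.06 × 0.07 = 0.0042
  East: 0.28 × 0.125 = 0.035
  South: 0.03 × 0.055 = 0.00165
Normalizing constant = 0.07075.
P(North | complaint) = 0.0155/0.07075 ≈ 0.219
P(West | complaint) = 0.0112/0.07075 ≈ 0.158
P(Central | complaint) = 0.0032/0.07075 ≈ 0.045
P(Coastal | complaint) = 0.0042/0.07075 ≈ 0.059
P(East | complaint) = 0.035/0.07075 ≈ 0.495
P(South | complaint) = 0.00165/0.07075 ≈ 0.023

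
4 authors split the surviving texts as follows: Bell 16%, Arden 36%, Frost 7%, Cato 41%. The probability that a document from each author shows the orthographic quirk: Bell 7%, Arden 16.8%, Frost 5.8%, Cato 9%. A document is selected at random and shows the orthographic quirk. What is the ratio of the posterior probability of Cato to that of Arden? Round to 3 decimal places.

Unnormalized posteriors (prior × likelihood):
  Bell: 0.16 × 0.07 = 0.0112
  Arden: 0.36 × 0.168 = 0.06048
  Frost: 0.07 × 0.058 = 0.00406
  Cato: 0.41 × 0.09 = 0.0369
Sum = 0.11264.
The ratio is 0.0369 / 0.06048 (the normalizer cancels) = 0.610.

0.610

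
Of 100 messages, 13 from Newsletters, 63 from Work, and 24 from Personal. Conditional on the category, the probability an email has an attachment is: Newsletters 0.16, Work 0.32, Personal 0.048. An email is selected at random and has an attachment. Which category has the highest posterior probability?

By Bayes' rule, posterior ∝ prior × likelihood:
  Newsletters: 0.13 × 0.16 = 0.0208
  Work: 0.63 × 0.32 = 0.2016
  Personal: 0.24 × 0.048 = 0.01152
Sum = 0.23392.
Largest term belongs to Work, so Work is most probable.

Work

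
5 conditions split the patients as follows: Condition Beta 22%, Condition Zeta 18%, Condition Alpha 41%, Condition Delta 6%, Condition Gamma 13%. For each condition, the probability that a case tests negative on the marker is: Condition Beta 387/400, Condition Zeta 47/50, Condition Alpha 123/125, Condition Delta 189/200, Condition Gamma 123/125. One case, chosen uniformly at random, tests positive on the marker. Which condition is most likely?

Taking complements, P(marker-positive | each) = Condition Beta 0.0325, Condition Zeta 0.06, Condition Alpha 0.016, Condition Delta 0.055, Condition Gamma 0.016.
Compute prior × likelihood for every hypothesis:
  Condition Beta: 0.22 × 0.0325 = 0.00715
  Condition Zeta: 0.18 × 0.06 = 0.0108
  Condition Alpha: 0.41 × 0.016 = 0.00656
  Condition Delta: 0.06 × 0.055 = 0.0033
  Condition Gamma: 0.13 × 0.016 = 0.00208
Sum = 0.02989.
Largest term belongs to Condition Zeta, so Condition Zeta is most probable.

Condition Zeta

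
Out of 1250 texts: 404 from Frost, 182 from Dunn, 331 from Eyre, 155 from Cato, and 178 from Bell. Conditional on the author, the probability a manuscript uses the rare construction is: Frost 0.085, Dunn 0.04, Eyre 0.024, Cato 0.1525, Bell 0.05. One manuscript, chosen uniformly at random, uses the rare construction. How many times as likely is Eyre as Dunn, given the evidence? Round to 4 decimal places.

1.0912

Compute prior × likelihood for every hypothesis:
  Frost: 0.3232 × 0.085 = 0.027472
  Dunn: 0.1456 × 0.04 = 0.005824
  Eyre: 0.2648 × 0.024 = 0.0063552
  Cato: 0.124 × 0.1525 = 0.01891
  Bell: 0.1424 × 0.05 = 0.00712
Total = 0.0656812.
The ratio is 0.0063552 / 0.005824 (the normalizer cancels) = 1.0912.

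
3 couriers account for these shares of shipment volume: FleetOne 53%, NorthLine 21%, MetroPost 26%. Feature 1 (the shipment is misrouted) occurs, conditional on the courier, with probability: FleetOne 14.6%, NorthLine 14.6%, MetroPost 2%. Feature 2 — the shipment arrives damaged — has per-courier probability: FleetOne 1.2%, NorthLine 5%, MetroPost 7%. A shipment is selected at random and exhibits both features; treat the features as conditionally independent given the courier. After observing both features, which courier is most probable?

By Bayes' rule, posterior ∝ prior × likelihood:
  FleetOne: 0.53 × 0.146 × 0.012 = 0.00092856
  NorthLine: 0.21 × 0.146 × 0.05 = 0.001533
  MetroPost: 0.26 × 0.02 × 0.07 = 0.000364
Total = 0.00282556.
Largest term belongs to NorthLine, so NorthLine is most probable.

NorthLine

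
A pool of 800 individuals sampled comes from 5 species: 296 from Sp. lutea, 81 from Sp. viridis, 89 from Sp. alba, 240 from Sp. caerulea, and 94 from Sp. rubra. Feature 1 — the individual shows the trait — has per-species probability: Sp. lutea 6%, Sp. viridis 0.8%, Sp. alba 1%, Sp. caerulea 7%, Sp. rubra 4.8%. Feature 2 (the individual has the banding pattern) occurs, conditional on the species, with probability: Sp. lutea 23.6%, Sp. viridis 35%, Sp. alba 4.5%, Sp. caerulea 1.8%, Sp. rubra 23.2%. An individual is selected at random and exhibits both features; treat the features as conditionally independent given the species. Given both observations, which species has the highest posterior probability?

Sp. lutea

Compute prior × likelihood for every hypothesis:
  Sp. lutea: 0.37 × 0.06 × 0.236 = 0.0052392
  Sp. viridis: 0.10125 × 0.008 × 0.35 = 0.0002835
  Sp. alba: 0.11125 × 0.01 × 0.045 = 0.0000500625
  Sp. caerulea: 0.3 × 0.07 × 0.018 = 0.000378
  Sp. rubra: 0.1175 × 0.048 × 0.232 = 0.00130848
Total = 0.0072592425.
Largest term belongs to Sp. lutea, so Sp. lutea is most probable.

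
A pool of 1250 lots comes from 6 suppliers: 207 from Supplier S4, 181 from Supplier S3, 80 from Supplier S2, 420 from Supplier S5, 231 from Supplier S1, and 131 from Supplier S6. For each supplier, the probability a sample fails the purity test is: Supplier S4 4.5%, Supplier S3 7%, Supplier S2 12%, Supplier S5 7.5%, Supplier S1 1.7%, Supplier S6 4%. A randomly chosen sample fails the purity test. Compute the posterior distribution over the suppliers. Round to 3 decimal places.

Prior × likelihood for each hypothesis:
  Supplier S4: 0.1656 × 0.045 = 0.007452
  Supplier S3: 0.1448 × 0.07 = 0.010136
  Supplier S2: 0.064 × 0.12 = 0.00768
  Supplier S5: 0.336 × 0.075 = 0.0252
  Supplier S1: 0.1848 × 0.017 = 0.0031416
  Supplier S6: 0.1048 × 0.04 = 0.004192
Total = 0.0578016.
P(Supplier S4 | off-spec) = 0.007452/0.0578016 ≈ 0.129
P(Supplier S3 | off-spec) = 0.010136/0.0578016 ≈ 0.175
P(Supplier S2 | off-spec) = 0.00768/0.0578016 ≈ 0.133
P(Supplier S5 | off-spec) = 0.0252/0.0578016 ≈ 0.436
P(Supplier S1 | off-spec) = 0.0031416/0.0578016 ≈ 0.054
P(Supplier S6 | off-spec) = 0.004192/0.0578016 ≈ 0.073
(Check: 0.129+0.175+0.133+0.436+0.054+0.073 = 1.000.)

Supplier S4 0.129, Supplier S3 0.175, Supplier S2 0.133, Supplier S5 0.436, Supplier S1 0.054, Supplier S6 0.073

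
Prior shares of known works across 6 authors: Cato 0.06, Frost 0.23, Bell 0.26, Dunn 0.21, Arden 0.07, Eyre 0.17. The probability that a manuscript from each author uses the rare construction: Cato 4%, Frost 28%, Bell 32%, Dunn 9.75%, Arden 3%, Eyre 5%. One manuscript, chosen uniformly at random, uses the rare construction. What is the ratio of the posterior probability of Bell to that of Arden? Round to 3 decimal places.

39.619

Unnormalized posteriors (prior × likelihood):
  Cato: 0.06 × 0.04 = 0.0024
  Frost: 0.23 × 0.28 = 0.0644
  Bell: 0.26 × 0.32 = 0.0832
  Dunn: 0.21 × 0.0975 = 0.020475
  Arden: 0.07 × 0.03 = 0.0021
  Eyre: 0.17 × 0.05 = 0.0085
Normalizing constant = 0.181075.
The ratio is 0.0832 / 0.0021 (the normalizer cancels) = 39.619.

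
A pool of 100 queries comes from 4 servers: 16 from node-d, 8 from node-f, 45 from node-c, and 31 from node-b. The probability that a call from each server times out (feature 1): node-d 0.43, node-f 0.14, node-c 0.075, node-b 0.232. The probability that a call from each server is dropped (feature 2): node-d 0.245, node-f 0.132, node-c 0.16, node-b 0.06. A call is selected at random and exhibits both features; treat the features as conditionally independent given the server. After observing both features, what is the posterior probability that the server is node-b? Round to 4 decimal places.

Compute prior × likelihood for every hypothesis:
  node-d: 0.16 × 0.43 × 0.245 = 0.016856
  node-f: 0.08 × 0.14 × 0.132 = 0.0014784
  node-c: 0.45 × 0.075 × 0.16 = 0.0054
  node-b: 0.31 × 0.232 × 0.06 = 0.0043152
Sum = 0.0280496.
P(node-b | evidence) = 0.0043152 / 0.0280496 ≈ 0.1538.

0.1538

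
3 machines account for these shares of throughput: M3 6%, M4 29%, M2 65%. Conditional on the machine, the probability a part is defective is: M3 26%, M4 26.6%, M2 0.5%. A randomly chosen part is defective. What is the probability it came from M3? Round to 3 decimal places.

0.163

Unnormalized posteriors (prior × likelihood):
  M3: 0.06 × 0.26 = 0.0156
  M4: 0.29 × 0.266 = 0.07714
  M2: 0.65 × 0.005 = 0.00325
Sum = 0.09599.
P(M3 | evidence) = 0.0156 / 0.09599 ≈ 0.163.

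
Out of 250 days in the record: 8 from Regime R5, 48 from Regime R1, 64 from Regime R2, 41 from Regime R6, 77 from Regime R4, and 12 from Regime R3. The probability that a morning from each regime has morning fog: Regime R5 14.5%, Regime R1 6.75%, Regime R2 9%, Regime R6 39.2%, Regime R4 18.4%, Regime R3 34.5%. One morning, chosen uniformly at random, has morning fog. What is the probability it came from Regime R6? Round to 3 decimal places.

Prior × likelihood for each hypothesis:
  Regime R5: 0.032 × 0.145 = 0.00464
  Regime R1: 0.192 × 0.0675 = 0.01296
  Regime R2: 0.256 × 0.09 = 0.02304
  Regime R6: 0.164 × 0.392 = 0.064288
  Regime R4: 0.308 × 0.184 = 0.056672
  Regime R3: 0.048 × 0.345 = 0.01656
Total = 0.17816.
P(Regime R6 | evidence) = 0.064288 / 0.17816 ≈ 0.361.

0.361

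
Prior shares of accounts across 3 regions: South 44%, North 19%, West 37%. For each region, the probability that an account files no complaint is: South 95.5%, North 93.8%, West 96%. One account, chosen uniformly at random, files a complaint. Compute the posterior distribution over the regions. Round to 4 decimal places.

Taking complements, P(complaint | each) = South 0.045, North 0.062, West 0.04.
Compute prior × likelihood for every hypothesis:
  South: 0.44 × 0.045 = 0.0198
  North: 0.19 × 0.062 = 0.01178
  West: 0.37 × 0.04 = 0.0148
Normalizing constant = 0.04638.
P(South | complaint) = 0.0198/0.04638 ≈ 0.4269
P(North | complaint) = 0.01178/0.04638 ≈ 0.2540
P(West | complaint) = 0.0148/0.04638 ≈ 0.3191
(Check: 0.4269+0.2540+0.3191 = 1.0000.)

South 0.4269, North 0.2540, West 0.3191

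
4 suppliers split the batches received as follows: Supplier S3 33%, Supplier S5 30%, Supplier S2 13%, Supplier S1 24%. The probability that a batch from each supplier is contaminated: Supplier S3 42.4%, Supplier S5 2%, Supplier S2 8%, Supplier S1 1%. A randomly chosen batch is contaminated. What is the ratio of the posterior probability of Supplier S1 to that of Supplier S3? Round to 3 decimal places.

0.017

By Bayes' rule, posterior ∝ prior × likelihood:
  Supplier S3: 0.33 × 0.424 = 0.13992
  Supplier S5: 0.3 × 0.02 = 0.006
  Supplier S2: 0.13 × 0.08 = 0.0104
  Supplier S1: 0.24 × 0.01 = 0.0024
Sum = 0.15872.
The ratio is 0.0024 / 0.13992 (the normalizer cancels) = 0.017.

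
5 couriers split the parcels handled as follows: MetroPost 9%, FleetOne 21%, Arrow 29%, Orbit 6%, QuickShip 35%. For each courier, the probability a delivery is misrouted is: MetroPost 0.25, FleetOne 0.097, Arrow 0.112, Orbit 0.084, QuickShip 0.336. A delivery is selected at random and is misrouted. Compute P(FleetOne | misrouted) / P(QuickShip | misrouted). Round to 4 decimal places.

Prior × likelihood for each hypothesis:
  MetroPost: 0.09 × 0.25 = 0.0225
  FleetOne: 0.21 × 0.097 = 0.02037
  Arrow: 0.29 × 0.112 = 0.03248
  Orbit: 0.06 × 0.084 = 0.00504
  QuickShip: 0.35 × 0.336 = 0.1176
Normalizing constant = 0.19799.
The ratio is 0.02037 / 0.1176 (the normalizer cancels) = 0.1732.

0.1732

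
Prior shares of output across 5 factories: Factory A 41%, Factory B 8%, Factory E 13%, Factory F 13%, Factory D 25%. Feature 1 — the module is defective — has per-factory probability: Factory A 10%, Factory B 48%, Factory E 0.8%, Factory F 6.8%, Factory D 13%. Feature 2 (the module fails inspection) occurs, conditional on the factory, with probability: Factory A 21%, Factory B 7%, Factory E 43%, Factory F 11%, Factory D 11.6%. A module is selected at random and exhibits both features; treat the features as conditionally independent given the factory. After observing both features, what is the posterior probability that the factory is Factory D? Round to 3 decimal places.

By Bayes' rule, posterior ∝ prior × likelihood:
  Factory A: 0.41 × 0.1 × 0.21 = 0.00861
  Factory B: 0.08 × 0.48 × 0.07 = 0.002688
  Factory E: 0.13 × 0.008 × 0.43 = 0.0004472
  Factory F: 0.13 × 0.068 × 0.11 = 0.0009724
  Factory D: 0.25 × 0.13 × 0.116 = 0.00377
Total = 0.0164876.
P(Factory D | evidence) = 0.00377 / 0.0164876 ≈ 0.229.

0.229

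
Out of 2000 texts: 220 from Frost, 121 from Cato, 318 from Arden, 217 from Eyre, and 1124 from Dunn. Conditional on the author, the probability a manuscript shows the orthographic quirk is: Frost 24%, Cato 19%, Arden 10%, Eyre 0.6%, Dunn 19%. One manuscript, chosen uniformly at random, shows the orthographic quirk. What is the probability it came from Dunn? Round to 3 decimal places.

By Bayes' rule, posterior ∝ prior × likelihood:
  Frost: 0.11 × 0.24 = 0.0264
  Cato: 0.0605 × 0.19 = 0.011495
  Arden: 0.159 × 0.1 = 0.0159
  Eyre: 0.1085 × 0.006 = 0.000651
  Dunn: 0.562 × 0.19 = 0.10678
Normalizing constant = 0.161226.
P(Dunn | evidence) = 0.10678 / 0.161226 ≈ 0.662.

0.662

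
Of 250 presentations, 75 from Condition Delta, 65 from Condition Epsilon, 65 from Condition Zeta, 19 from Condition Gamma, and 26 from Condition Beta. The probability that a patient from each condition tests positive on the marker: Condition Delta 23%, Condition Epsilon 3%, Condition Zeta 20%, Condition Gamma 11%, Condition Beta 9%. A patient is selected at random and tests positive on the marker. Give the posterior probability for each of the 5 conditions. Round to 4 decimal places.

Condition Delta 0.4709, Condition Epsilon 0.0532, Condition Zeta 0.3549, Condition Gamma 0.0571, Condition Beta 0.0639

Compute prior × likelihood for every hypothesis:
  Condition Delta: 0.3 × 0.23 = 0.069
  Condition Epsilon: 0.26 × 0.03 = 0.0078
  Condition Zeta: 0.26 × 0.2 = 0.052
  Condition Gamma: 0.076 × 0.11 = 0.00836
  Condition Beta: 0.104 × 0.09 = 0.00936
Normalizing constant = 0.14652.
P(Condition Delta | marker-positive) = 0.069/0.14652 ≈ 0.4709
P(Condition Epsilon | marker-positive) = 0.0078/0.14652 ≈ 0.0532
P(Condition Zeta | marker-positive) = 0.052/0.14652 ≈ 0.3549
P(Condition Gamma | marker-positive) = 0.00836/0.14652 ≈ 0.0571
P(Condition Beta | marker-positive) = 0.00936/0.14652 ≈ 0.0639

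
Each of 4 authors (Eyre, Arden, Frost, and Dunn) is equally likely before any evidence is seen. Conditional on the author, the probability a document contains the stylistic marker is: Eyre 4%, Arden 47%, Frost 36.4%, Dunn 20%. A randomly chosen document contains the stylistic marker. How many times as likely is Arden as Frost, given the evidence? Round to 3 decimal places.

Since the prior is uniform, the posterior is proportional to the likelihood:
  Eyre: 0.04
  Arden: 0.47
  Frost: 0.364
  Dunn: 0.2
Sum = 1.074.
The ratio is 0.47 / 0.364 (the normalizer cancels) = 1.291.

1.291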